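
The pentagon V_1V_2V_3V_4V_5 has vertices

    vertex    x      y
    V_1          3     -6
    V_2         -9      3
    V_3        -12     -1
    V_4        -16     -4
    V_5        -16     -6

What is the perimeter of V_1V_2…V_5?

46

|V_1V_2| = √((-12)² + (9)²) = √225 = 15
|V_2V_3| = √((-3)² + (-4)²) = √25 = 5
|V_3V_4| = √((-4)² + (-3)²) = √25 = 5
|V_4V_5| = √((0)² + (-2)²) = √4 = 2
|V_5V_1| = √((19)² + (0)²) = √361 = 19
Perimeter = 15 + 5 + 5 + 2 + 19 = 46.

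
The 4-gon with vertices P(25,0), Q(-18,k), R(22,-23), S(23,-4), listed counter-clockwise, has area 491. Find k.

Write out the shoelace sum; only the two edges meeting at Q involve k:
2·Area = [(25·k − (-18)·0) + ((-18)·(-23) − 22·k)] + 541
       = 3·k + 955 = 982
⇒ k = 9.

9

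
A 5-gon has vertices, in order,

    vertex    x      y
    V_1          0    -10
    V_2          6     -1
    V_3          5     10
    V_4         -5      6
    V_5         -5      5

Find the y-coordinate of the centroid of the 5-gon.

101/78

Apply the surveyor's formula. First the cross-terms c_i = x_i·y_{i+1} − x_{i+1}·y_i:
  60, 65, 80, 5, 50  ⇒  2A = 260, A = 130.
Then Σ (y_i + y_{i+1})·c_i = 1010, so ȳ = 1010 / (6·130) = 101/78.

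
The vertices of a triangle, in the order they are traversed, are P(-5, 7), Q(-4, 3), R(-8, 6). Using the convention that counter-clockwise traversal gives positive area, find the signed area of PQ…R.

Cross-terms: 13, 0, -26  ⇒  Σ = -13
Signed area = Σ/2 = -6.5 (negative ⇒ clockwise traversal).

-6.5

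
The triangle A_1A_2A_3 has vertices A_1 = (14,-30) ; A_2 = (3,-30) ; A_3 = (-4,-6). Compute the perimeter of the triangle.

66

|A_1A_2| = √((-11)² + (0)²) = √121 = 11
|A_2A_3| = √((-7)² + (24)²) = √625 = 25
|A_3A_1| = √((18)² + (-24)²) = √900 = 30
Perimeter = 11 + 25 + 30 = 66.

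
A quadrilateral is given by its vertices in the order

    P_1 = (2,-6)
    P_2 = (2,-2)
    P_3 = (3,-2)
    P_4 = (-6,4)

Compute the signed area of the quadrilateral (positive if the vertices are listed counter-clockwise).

19

Apply Gauss's area formula: 2A = Σ (x_i·y_{i+1} − x_{i+1}·y_i), indices taken mod 4.
P_1→P_2: (2)(-2) − (2)(-6) = 8
P_2→P_3: (2)(-2) − (3)(-2) = 2
P_3→P_4: (3)(4) − (-6)(-2) = 0
P_4→P_1: (-6)(-6) − (2)(4) = 28
Σ = 38
Signed area = Σ/2 = 19 (positive ⇒ counter-clockwise traversal).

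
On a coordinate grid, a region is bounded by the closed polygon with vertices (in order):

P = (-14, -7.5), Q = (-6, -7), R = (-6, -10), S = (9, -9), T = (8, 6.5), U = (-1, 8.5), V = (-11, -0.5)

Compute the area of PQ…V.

Apply Gauss's area formula: 2A = Σ (x_i·y_{i+1} − x_{i+1}·y_i), indices taken mod 7.
Cross-terms: 53, 18, 144, 130.5, 74.5, 94, 75.5  ⇒  Σ = 589.5
Area = |Σ|/2 = 294.75.

294.75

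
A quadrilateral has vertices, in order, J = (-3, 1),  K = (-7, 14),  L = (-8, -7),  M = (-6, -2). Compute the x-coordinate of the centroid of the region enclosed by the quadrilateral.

-531/88

Apply the shoelace (surveyor's) formula. First the cross-terms c_i = x_i·y_{i+1} − x_{i+1}·y_i:
  -35, 161, -26, -12  ⇒  2A = 88, A = 44.
Then Σ (x_i + x_{i+1})·c_i = -1593, so x̄ = -1593 / (6·44) = -531/88.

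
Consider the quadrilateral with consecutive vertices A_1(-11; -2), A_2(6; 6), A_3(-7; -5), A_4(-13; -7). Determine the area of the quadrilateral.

Σ = (-54) + (12) + (-16) + (-51) = -109
Area = |Σ|/2 = 54.5.

54.5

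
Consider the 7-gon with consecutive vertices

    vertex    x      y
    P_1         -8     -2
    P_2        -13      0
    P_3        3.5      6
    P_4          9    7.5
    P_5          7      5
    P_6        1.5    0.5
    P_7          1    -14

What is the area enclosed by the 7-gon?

Apply the surveyor's formula: 2A = Σ (x_i·y_{i+1} − x_{i+1}·y_i), indices taken mod 7.
Σ = (-26) + (-78) + (-27.75) + (-7.5) + (-4) + (-21.5) + (-114) = -278.75
Area = |Σ|/2 = 139.375.

139.375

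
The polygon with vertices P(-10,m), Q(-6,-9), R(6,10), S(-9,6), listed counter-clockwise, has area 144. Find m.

-6

The doubled signed area Σ (x_i y_{i+1} − x_{i+1} y_i) is linear in m.
With m=0 it equals 270; the coefficient of m is -3 (from the two edges through P).
So -3·m + 270 = 2·144 = 288 ⇒ m = -6.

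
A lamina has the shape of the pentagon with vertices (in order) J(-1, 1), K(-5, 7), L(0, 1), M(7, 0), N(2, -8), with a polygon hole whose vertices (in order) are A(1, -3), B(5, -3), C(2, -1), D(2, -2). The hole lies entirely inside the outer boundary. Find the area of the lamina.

34.5

Outer boundary:
Σ = (-2) + (-5) + (-7) + (-56) + (-6) = -76
Area = |Σ|/2 = 38.
Hole:
Apply the shoelace formula: 2A = Σ (x_i·y_{i+1} − x_{i+1}·y_i), indices taken mod 4.
A→B: (1)(-3) − (5)(-3) = 12
B→C: (5)(-1) − (2)(-3) = 1
C→D: (2)(-2) − (2)(-1) = -2
D→A: (2)(-3) − (1)(-2) = -4
Σ = 7
Area = |Σ|/2 = 3.5.
Net area = 38 − 3.5 = 34.5.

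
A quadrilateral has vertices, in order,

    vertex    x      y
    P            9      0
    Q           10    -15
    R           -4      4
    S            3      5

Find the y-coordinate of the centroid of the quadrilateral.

-433/174

Apply the surveyor's formula. First the cross-terms c_i = x_i·y_{i+1} − x_{i+1}·y_i:
  -135, -20, -32, -45  ⇒  2A = -232, A = -116.
Then Σ (y_i + y_{i+1})·c_i = 1732, so ȳ = 1732 / (6·(-116)) = -433/174.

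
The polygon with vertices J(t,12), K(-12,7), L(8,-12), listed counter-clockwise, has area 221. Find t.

6

The doubled signed area Σ (x_i y_{i+1} − x_{i+1} y_i) is linear in t.
With t=0 it equals 328; the coefficient of t is 19 (from the two edges through J).
So 19·t + 328 = 2·221 = 442 ⇒ t = 6.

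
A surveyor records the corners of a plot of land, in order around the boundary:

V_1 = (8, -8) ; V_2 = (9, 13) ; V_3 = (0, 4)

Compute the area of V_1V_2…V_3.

90

Apply Gauss's area formula: 2A = Σ (x_i·y_{i+1} − x_{i+1}·y_i), indices taken mod 3.
V_1→V_2: (8)(13) − (9)(-8) = 176
V_2→V_3: (9)(4) − (0)(13) = 36
V_3→V_1: (0)(-8) − (8)(4) = -32
Σ = 180
Area = |Σ|/2 = 90.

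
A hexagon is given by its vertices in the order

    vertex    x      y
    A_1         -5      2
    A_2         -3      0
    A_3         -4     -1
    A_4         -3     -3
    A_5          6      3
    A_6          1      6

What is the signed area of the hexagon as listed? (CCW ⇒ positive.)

Apply the surveyor's formula: 2A = Σ (x_i·y_{i+1} − x_{i+1}·y_i), indices taken mod 6.
Σ = (6) + (3) + (9) + (9) + (33) + (32) = 92
Signed area = Σ/2 = 46 (positive ⇒ counter-clockwise traversal).

46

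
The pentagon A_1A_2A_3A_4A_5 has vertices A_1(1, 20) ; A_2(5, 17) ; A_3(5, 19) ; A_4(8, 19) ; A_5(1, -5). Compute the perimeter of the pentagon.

|A_1A_2| = √((4)² + (-3)²) = √25 = 5
|A_2A_3| = √((0)² + (2)²) = √4 = 2
|A_3A_4| = √((3)² + (0)²) = √9 = 3
|A_4A_5| = √((-7)² + (-24)²) = √625 = 25
|A_5A_1| = √((0)² + (25)²) = √625 = 25
Perimeter = 5 + 2 + 3 + 25 + 25 = 60.

60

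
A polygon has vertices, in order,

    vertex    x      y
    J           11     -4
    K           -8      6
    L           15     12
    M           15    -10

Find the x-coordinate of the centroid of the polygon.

1225/162

Apply Gauss's area formula. First the cross-terms c_i = x_i·y_{i+1} − x_{i+1}·y_i:
  34, -186, -330, 50  ⇒  2A = -432, A = -216.
Then Σ (x_i + x_{i+1})·c_i = -9800, so x̄ = -9800 / (6·(-216)) = 1225/162.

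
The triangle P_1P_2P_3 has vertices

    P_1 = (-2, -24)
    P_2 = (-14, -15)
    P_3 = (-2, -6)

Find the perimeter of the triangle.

48

|P_1P_2| = √((-12)² + (9)²) = √225 = 15
|P_2P_3| = √((12)² + (9)²) = √225 = 15
|P_3P_1| = √((0)² + (-18)²) = √324 = 18
Perimeter = 15 + 15 + 18 = 48.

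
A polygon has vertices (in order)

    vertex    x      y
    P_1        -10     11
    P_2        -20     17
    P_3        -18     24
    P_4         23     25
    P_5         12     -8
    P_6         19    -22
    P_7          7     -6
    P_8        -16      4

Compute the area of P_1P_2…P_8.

943

Apply the shoelace (surveyor's) formula: 2A = Σ (x_i·y_{i+1} − x_{i+1}·y_i), indices taken mod 8.
Σ = (50) + (-174) + (-1002) + (-484) + (-112) + (40) + (-68) + (-136) = -1886
Area = |Σ|/2 = 943.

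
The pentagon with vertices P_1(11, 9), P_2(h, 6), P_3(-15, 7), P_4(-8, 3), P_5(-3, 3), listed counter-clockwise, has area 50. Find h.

-4

Write out the shoelace sum; only the two edges meeting at P_2 involve h:
2·Area = [(11·6 − h·9) + (h·7 − (-15)·6)] + -64
       = -2·h + 92 = 100
⇒ h = -4.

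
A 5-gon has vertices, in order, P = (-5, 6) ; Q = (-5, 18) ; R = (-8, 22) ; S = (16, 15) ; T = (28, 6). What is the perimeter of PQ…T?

|PQ| = √((0)² + (12)²) = √144 = 12
|QR| = √((-3)² + (4)²) = √25 = 5
|RS| = √((24)² + (-7)²) = √625 = 25
|ST| = √((12)² + (-9)²) = √225 = 15
|TP| = √((-33)² + (0)²) = √1089 = 33
Perimeter = 12 + 5 + 25 + 15 + 33 = 90.

90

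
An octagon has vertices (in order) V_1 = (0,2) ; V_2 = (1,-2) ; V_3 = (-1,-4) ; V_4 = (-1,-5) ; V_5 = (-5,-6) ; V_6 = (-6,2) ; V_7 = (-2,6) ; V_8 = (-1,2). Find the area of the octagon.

Cross-terms: -2, -6, 1, -19, -46, -32, 2, -2  ⇒  Σ = -104
Area = |Σ|/2 = 52.

52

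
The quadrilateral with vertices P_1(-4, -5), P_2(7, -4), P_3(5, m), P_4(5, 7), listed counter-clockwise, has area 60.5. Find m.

Write out the shoelace sum; only the two edges meeting at P_3 involve m:
2·Area = [(7·m − 5·(-4)) + (5·7 − 5·m)] + 54
       = 2·m + 109 = 121
⇒ m = 6.

6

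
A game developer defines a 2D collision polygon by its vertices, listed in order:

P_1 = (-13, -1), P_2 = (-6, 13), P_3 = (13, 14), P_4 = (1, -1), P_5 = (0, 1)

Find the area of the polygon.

220.5

Apply the surveyor's formula: 2A = Σ (x_i·y_{i+1} − x_{i+1}·y_i), indices taken mod 5.
Cross-terms: -175, -253, -27, 1, 13  ⇒  Σ = -441
Area = |Σ|/2 = 220.5.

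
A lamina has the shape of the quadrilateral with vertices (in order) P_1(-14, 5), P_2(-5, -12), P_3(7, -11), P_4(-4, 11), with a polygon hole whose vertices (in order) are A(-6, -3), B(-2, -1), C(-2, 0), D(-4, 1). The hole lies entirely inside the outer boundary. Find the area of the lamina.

242.5

Outer boundary:
P_1→P_2: (-14)(-12) − (-5)(5) = 193
P_2→P_3: (-5)(-11) − (7)(-12) = 139
P_3→P_4: (7)(11) − (-4)(-11) = 33
P_4→P_1: (-4)(5) − (-14)(11) = 134
Σ = 499
Area = |Σ|/2 = 249.5.
Hole:
A→B: (-6)(-1) − (-2)(-3) = 0
B→C: (-2)(0) − (-2)(-1) = -2
C→D: (-2)(1) − (-4)(0) = -2
D→A: (-4)(-3) − (-6)(1) = 18
Σ = 14
Area = |Σ|/2 = 7.
Net area = 249.5 − 7 = 242.5.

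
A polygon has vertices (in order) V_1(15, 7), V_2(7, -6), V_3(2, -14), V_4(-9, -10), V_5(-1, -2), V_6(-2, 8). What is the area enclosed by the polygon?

Cross-terms: -139, -86, -146, 8, -12, -134  ⇒  Σ = -509
Area = |Σ|/2 = 254.5.

254.5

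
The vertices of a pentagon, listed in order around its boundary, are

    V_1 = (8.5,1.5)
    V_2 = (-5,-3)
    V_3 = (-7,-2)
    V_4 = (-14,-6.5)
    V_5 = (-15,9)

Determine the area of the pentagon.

Σ = (-18) + (-11) + (17.5) + (-223.5) + (-99) = -334
Area = |Σ|/2 = 167.

167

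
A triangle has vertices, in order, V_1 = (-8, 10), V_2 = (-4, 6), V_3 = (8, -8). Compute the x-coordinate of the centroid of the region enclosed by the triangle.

Apply the shoelace (surveyor's) formula. First the cross-terms c_i = x_i·y_{i+1} − x_{i+1}·y_i:
  -8, -16, 16  ⇒  2A = -8, A = -4.
Then Σ (x_i + x_{i+1})·c_i = 32, so x̄ = 32 / (6·(-4)) = -4/3.

-4/3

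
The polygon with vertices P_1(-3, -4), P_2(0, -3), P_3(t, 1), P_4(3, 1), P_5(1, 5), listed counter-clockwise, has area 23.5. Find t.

4

Write out the shoelace sum; only the two edges meeting at P_3 involve t:
2·Area = [(0·1 − t·(-3)) + (t·1 − 3·1)] + 34
       = 4·t + 31 = 47
⇒ t = 4.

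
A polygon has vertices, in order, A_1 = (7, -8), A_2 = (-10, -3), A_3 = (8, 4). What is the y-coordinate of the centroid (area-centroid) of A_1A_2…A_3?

-7/3

Apply the shoelace (surveyor's) formula. First the cross-terms c_i = x_i·y_{i+1} − x_{i+1}·y_i:
  -101, -16, -92  ⇒  2A = -209, A = -104.5.
Then Σ (y_i + y_{i+1})·c_i = 1463, so ȳ = 1463 / (6·(-104.5)) = -7/3.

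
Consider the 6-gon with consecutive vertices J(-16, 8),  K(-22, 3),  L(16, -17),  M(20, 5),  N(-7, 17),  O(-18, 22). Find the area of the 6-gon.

804.5

Apply the surveyor's formula: 2A = Σ (x_i·y_{i+1} − x_{i+1}·y_i), indices taken mod 6.
Σ = (128) + (326) + (420) + (375) + (152) + (208) = 1609
Area = |Σ|/2 = 804.5.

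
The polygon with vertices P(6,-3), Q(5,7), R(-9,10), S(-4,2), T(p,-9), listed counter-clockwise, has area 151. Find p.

-4

The doubled signed area Σ (x_i y_{i+1} − x_{i+1} y_i) is linear in p.
With p=0 it equals 282; the coefficient of p is -5 (from the two edges through T).
So -5·p + 282 = 2·151 = 302 ⇒ p = -4.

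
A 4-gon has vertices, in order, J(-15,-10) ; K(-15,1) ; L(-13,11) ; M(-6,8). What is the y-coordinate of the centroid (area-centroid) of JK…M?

203/75

Apply Gauss's area formula. First the cross-terms c_i = x_i·y_{i+1} − x_{i+1}·y_i:
  -165, -152, -38, 180  ⇒  2A = -175, A = -87.5.
Then Σ (y_i + y_{i+1})·c_i = -1421, so ȳ = -1421 / (6·(-87.5)) = 203/75.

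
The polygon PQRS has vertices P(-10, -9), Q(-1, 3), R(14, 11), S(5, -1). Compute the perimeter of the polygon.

|PQ| = √((9)² + (12)²) = √225 = 15
|QR| = √((15)² + (8)²) = √289 = 17
|RS| = √((-9)² + (-12)²) = √225 = 15
|SP| = √((-15)² + (-8)²) = √289 = 17
Perimeter = 15 + 17 + 15 + 17 = 64.

64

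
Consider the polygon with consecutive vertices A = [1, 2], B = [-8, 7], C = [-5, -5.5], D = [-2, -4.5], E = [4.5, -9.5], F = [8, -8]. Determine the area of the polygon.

108.375

Apply the shoelace (surveyor's) formula: 2A = Σ (x_i·y_{i+1} − x_{i+1}·y_i), indices taken mod 6.
Σ = (23) + (79) + (11.5) + (39.25) + (40) + (24) = 216.75
Area = |Σ|/2 = 108.375.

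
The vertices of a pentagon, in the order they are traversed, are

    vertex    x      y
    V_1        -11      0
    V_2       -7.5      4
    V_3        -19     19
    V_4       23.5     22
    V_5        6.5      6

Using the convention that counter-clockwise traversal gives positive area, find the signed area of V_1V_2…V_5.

-455.5

Apply the shoelace formula: 2A = Σ (x_i·y_{i+1} − x_{i+1}·y_i), indices taken mod 5.
V_1→V_2: (-11)(4) − (-7.5)(0) = -44
V_2→V_3: (-7.5)(19) − (-19)(4) = -66.5
V_3→V_4: (-19)(22) − (23.5)(19) = -864.5
V_4→V_5: (23.5)(6) − (6.5)(22) = -2
V_5→V_1: (6.5)(0) − (-11)(6) = 66
Σ = -911
Signed area = Σ/2 = -455.5 (negative ⇒ clockwise traversal).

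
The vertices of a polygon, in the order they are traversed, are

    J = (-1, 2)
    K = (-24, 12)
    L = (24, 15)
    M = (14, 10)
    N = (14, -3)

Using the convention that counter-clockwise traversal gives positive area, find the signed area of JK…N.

Apply the shoelace (surveyor's) formula: 2A = Σ (x_i·y_{i+1} − x_{i+1}·y_i), indices taken mod 5.
Cross-terms: 36, -648, 30, -182, 25  ⇒  Σ = -739
Signed area = Σ/2 = -369.5 (negative ⇒ clockwise traversal).

-369.5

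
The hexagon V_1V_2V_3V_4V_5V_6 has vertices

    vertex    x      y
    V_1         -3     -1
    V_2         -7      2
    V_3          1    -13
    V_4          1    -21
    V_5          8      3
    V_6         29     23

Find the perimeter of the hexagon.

|V_1V_2| = √((-4)² + (3)²) = √25 = 5
|V_2V_3| = √((8)² + (-15)²) = √289 = 17
|V_3V_4| = √((0)² + (-8)²) = √64 = 8
|V_4V_5| = √((7)² + (24)²) = √625 = 25
|V_5V_6| = √((21)² + (20)²) = √841 = 29
|V_6V_1| = √((-32)² + (-24)²) = √1600 = 40
Perimeter = 5 + 17 + 8 + 25 + 29 + 40 = 124.

124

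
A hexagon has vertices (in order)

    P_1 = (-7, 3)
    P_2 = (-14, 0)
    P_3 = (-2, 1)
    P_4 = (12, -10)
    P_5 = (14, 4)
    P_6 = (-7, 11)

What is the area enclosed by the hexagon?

231

Apply the shoelace formula: 2A = Σ (x_i·y_{i+1} − x_{i+1}·y_i), indices taken mod 6.
Cross-terms: 42, -14, 8, 188, 182, 56  ⇒  Σ = 462
Area = |Σ|/2 = 231.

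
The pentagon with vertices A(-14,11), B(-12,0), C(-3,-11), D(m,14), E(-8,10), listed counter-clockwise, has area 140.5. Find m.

The doubled signed area Σ (x_i y_{i+1} − x_{i+1} y_i) is linear in m.
With m=0 it equals 386; the coefficient of m is 21 (from the two edges through D).
So 21·m + 386 = 2·140.5 = 281 ⇒ m = -5.

-5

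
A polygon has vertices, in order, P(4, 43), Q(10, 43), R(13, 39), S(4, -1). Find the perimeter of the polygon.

|PQ| = √((6)² + (0)²) = √36 = 6
|QR| = √((3)² + (-4)²) = √25 = 5
|RS| = √((-9)² + (-40)²) = √1681 = 41
|SP| = √((0)² + (44)²) = √1936 = 44
Perimeter = 6 + 5 + 41 + 44 = 96.

96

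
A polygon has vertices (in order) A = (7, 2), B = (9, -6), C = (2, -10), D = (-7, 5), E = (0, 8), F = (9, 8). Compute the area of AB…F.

182

Cross-terms: -60, -78, -60, -56, -72, -38  ⇒  Σ = -364
Area = |Σ|/2 = 182.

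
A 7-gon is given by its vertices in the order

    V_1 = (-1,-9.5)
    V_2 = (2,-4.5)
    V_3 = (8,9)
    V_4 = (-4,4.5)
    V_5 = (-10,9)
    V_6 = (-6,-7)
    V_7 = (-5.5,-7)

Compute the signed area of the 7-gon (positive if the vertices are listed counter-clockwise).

Σ = (23.5) + (54) + (72) + (9) + (124) + (3.5) + (45.25) = 331.25
Signed area = Σ/2 = 165.625 (positive ⇒ counter-clockwise traversal).

165.625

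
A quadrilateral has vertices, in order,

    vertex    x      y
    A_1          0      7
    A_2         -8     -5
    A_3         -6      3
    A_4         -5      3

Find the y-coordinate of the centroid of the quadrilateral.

Apply Gauss's area formula. First the cross-terms c_i = x_i·y_{i+1} − x_{i+1}·y_i:
  56, -54, -3, -35  ⇒  2A = -36, A = -18.
Then Σ (y_i + y_{i+1})·c_i = -148, so ȳ = -148 / (6·(-18)) = 37/27.

37/27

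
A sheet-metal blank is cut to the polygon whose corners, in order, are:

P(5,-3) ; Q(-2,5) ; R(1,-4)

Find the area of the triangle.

Apply the shoelace (surveyor's) formula: 2A = Σ (x_i·y_{i+1} − x_{i+1}·y_i), indices taken mod 3.
Cross-terms: 19, 3, 17  ⇒  Σ = 39
Area = |Σ|/2 = 19.5.

19.5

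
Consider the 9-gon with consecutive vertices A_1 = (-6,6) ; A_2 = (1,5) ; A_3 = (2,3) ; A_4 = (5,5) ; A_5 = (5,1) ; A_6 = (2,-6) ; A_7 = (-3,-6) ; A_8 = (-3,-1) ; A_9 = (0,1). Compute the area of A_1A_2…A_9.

71

Apply Gauss's area formula: 2A = Σ (x_i·y_{i+1} − x_{i+1}·y_i), indices taken mod 9.
Cross-terms: -36, -7, -5, -20, -32, -30, -15, -3, 6  ⇒  Σ = -142
Area = |Σ|/2 = 71.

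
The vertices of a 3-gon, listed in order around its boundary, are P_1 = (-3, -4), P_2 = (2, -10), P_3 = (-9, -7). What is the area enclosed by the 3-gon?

Apply the shoelace (surveyor's) formula: 2A = Σ (x_i·y_{i+1} − x_{i+1}·y_i), indices taken mod 3.
Cross-terms: 38, -104, 15  ⇒  Σ = -51
Area = |Σ|/2 = 25.5.

25.5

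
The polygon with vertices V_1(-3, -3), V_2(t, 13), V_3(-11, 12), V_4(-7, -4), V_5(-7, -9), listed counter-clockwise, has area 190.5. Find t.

Write out the shoelace sum; only the two edges meeting at V_2 involve t:
2·Area = [((-3)·13 − t·(-3)) + (t·12 − (-11)·13)] + 157
       = 15·t + 261 = 381
⇒ t = 8.

8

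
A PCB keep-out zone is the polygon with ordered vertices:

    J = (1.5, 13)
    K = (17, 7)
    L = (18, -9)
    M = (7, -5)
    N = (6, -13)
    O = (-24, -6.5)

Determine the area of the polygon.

Σ = (-210.5) + (-279) + (-27) + (-61) + (-351) + (-302.25) = -1230.75
Area = |Σ|/2 = 615.375.

615.375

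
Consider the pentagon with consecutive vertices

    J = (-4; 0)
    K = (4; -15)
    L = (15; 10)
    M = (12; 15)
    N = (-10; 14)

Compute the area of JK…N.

402

J→K: (-4)(-15) − (4)(0) = 60
K→L: (4)(10) − (15)(-15) = 265
L→M: (15)(15) − (12)(10) = 105
M→N: (12)(14) − (-10)(15) = 318
N→J: (-10)(0) − (-4)(14) = 56
Σ = 804
Area = |Σ|/2 = 402.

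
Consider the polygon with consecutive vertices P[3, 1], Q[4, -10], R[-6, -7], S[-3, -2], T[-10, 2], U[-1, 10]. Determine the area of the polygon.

Σ = (-34) + (-88) + (-9) + (-26) + (-98) + (-31) = -286
Area = |Σ|/2 = 143.

143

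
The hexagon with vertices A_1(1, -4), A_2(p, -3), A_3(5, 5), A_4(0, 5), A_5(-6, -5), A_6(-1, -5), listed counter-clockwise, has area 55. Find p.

1

Write out the shoelace sum; only the two edges meeting at A_2 involve p:
2·Area = [(1·(-3) − p·(-4)) + (p·5 − 5·(-3))] + 89
       = 9·p + 101 = 110
⇒ p = 1.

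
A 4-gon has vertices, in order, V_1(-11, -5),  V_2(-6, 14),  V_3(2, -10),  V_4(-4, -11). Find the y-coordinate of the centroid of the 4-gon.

Apply the surveyor's formula. First the cross-terms c_i = x_i·y_{i+1} − x_{i+1}·y_i:
  -184, 32, -62, -101  ⇒  2A = -315, A = -157.5.
Then Σ (y_i + y_{i+1})·c_i = 1390, so ȳ = 1390 / (6·(-157.5)) = -278/189.

-278/189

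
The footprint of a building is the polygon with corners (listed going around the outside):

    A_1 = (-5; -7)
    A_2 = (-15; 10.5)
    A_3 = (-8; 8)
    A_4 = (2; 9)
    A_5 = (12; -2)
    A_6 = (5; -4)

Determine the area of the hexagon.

243.25

Apply the shoelace (surveyor's) formula: 2A = Σ (x_i·y_{i+1} − x_{i+1}·y_i), indices taken mod 6.
Cross-terms: -157.5, -36, -88, -112, -38, -55  ⇒  Σ = -486.5
Area = |Σ|/2 = 243.25.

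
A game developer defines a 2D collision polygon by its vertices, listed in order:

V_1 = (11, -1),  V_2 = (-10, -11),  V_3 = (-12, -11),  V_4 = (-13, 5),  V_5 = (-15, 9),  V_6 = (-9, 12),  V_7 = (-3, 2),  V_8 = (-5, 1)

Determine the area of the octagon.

239

Apply the shoelace (surveyor's) formula: 2A = Σ (x_i·y_{i+1} − x_{i+1}·y_i), indices taken mod 8.
Σ = (-131) + (-22) + (-203) + (-42) + (-99) + (18) + (7) + (-6) = -478
Area = |Σ|/2 = 239.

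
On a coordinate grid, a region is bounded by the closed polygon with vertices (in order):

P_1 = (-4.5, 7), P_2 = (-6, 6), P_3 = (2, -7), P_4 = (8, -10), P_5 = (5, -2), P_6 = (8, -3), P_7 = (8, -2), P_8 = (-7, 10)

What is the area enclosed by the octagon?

93

P_1→P_2: (-4.5)(6) − (-6)(7) = 15
P_2→P_3: (-6)(-7) − (2)(6) = 30
P_3→P_4: (2)(-10) − (8)(-7) = 36
P_4→P_5: (8)(-2) − (5)(-10) = 34
P_5→P_6: (5)(-3) − (8)(-2) = 1
P_6→P_7: (8)(-2) − (8)(-3) = 8
P_7→P_8: (8)(10) − (-7)(-2) = 66
P_8→P_1: (-7)(7) − (-4.5)(10) = -4
Σ = 186
Area = |Σ|/2 = 93.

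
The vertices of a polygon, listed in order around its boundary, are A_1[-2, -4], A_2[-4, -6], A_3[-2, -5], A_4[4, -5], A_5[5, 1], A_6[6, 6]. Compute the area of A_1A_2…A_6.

37.5

A_1→A_2: (-2)(-6) − (-4)(-4) = -4
A_2→A_3: (-4)(-5) − (-2)(-6) = 8
A_3→A_4: (-2)(-5) − (4)(-5) = 30
A_4→A_5: (4)(1) − (5)(-5) = 29
A_5→A_6: (5)(6) − (6)(1) = 24
A_6→A_1: (6)(-4) − (-2)(6) = -12
Σ = 75
Area = |Σ|/2 = 37.5.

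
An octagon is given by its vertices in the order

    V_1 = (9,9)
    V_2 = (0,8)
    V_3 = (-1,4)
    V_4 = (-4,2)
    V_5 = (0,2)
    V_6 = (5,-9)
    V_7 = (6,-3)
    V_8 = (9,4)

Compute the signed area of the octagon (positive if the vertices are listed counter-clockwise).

Σ = (72) + (8) + (14) + (-8) + (-10) + (39) + (51) + (45) = 211
Signed area = Σ/2 = 105.5 (positive ⇒ counter-clockwise traversal).

105.5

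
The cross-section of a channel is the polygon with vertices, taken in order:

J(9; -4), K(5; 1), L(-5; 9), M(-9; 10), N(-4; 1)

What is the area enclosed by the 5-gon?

74

Apply Gauss's area formula: 2A = Σ (x_i·y_{i+1} − x_{i+1}·y_i), indices taken mod 5.
Σ = (29) + (50) + (31) + (31) + (7) = 148
Area = |Σ|/2 = 74.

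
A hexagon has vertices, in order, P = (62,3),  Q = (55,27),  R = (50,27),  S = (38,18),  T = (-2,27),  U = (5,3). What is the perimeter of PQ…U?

|PQ| = √((-7)² + (24)²) = √625 = 25
|QR| = √((-5)² + (0)²) = √25 = 5
|RS| = √((-12)² + (-9)²) = √225 = 15
|ST| = √((-40)² + (9)²) = √1681 = 41
|TU| = √((7)² + (-24)²) = √625 = 25
|UP| = √((57)² + (0)²) = √3249 = 57
Perimeter = 25 + 5 + 15 + 41 + 25 + 57 = 168.

168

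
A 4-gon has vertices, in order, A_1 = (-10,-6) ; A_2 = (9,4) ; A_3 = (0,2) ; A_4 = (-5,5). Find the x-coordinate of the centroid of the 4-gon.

-551/183

Apply Gauss's area formula. First the cross-terms c_i = x_i·y_{i+1} − x_{i+1}·y_i:
  14, 18, 10, 80  ⇒  2A = 122, A = 61.
Then Σ (x_i + x_{i+1})·c_i = -1102, so x̄ = -1102 / (6·61) = -551/183.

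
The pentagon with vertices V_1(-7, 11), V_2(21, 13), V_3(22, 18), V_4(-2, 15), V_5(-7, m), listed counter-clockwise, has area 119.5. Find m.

15

Write out the shoelace sum; only the two edges meeting at V_5 involve m:
2·Area = [((-2)·m − (-7)·15) + ((-7)·11 − (-7)·m)] + 136
       = 5·m + 164 = 239
⇒ m = 15.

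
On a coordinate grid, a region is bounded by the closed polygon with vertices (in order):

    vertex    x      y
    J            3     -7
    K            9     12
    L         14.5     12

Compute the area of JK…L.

Cross-terms: 99, -66, -137.5  ⇒  Σ = -104.5
Area = |Σ|/2 = 52.25.

52.25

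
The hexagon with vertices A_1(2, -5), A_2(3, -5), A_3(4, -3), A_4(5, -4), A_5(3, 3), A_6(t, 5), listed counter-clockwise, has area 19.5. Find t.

1

The doubled signed area Σ (x_i y_{i+1} − x_{i+1} y_i) is linear in t.
With t=0 it equals 47; the coefficient of t is -8 (from the two edges through A_6).
So -8·t + 47 = 2·19.5 = 39 ⇒ t = 1.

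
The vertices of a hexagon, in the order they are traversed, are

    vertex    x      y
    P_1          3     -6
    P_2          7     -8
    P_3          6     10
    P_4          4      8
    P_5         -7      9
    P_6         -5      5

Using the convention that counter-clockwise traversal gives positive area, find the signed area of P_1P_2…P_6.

Cross-terms: 18, 118, 8, 92, 10, 15  ⇒  Σ = 261
Signed area = Σ/2 = 130.5 (positive ⇒ counter-clockwise traversal).

130.5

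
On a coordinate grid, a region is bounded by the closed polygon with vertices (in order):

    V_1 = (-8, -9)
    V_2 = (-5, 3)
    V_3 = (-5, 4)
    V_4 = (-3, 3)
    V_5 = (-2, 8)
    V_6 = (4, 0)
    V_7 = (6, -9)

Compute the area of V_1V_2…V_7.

Σ = (-69) + (-5) + (-3) + (-18) + (-32) + (-36) + (-126) = -289
Area = |Σ|/2 = 144.5.

144.5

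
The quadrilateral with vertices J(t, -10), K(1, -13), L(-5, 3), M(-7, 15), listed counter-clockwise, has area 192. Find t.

-15

Write out the shoelace sum; only the two edges meeting at J involve t:
2·Area = [((-7)·(-10) − t·15) + (t·(-13) − 1·(-10))] + -116
       = -28·t + -36 = 384
⇒ t = -15.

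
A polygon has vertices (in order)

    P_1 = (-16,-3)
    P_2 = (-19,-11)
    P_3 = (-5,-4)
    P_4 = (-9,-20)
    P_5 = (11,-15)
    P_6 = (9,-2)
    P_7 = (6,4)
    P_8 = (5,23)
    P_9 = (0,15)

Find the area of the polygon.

576.5

Apply the surveyor's formula: 2A = Σ (x_i·y_{i+1} − x_{i+1}·y_i), indices taken mod 9.
Σ = (119) + (21) + (64) + (355) + (113) + (48) + (118) + (75) + (240) = 1153
Area = |Σ|/2 = 576.5.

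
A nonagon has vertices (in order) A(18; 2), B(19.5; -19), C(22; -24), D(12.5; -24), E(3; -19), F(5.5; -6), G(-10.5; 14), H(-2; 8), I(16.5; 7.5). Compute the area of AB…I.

514.5

Apply the shoelace (surveyor's) formula: 2A = Σ (x_i·y_{i+1} − x_{i+1}·y_i), indices taken mod 9.
A→B: (18)(-19) − (19.5)(2) = -381
B→C: (19.5)(-24) − (22)(-19) = -50
C→D: (22)(-24) − (12.5)(-24) = -228
D→E: (12.5)(-19) − (3)(-24) = -165.5
E→F: (3)(-6) − (5.5)(-19) = 86.5
F→G: (5.5)(14) − (-10.5)(-6) = 14
G→H: (-10.5)(8) − (-2)(14) = -56
H→I: (-2)(7.5) − (16.5)(8) = -147
I→A: (16.5)(2) − (18)(7.5) = -102
Σ = -1029
Area = |Σ|/2 = 514.5.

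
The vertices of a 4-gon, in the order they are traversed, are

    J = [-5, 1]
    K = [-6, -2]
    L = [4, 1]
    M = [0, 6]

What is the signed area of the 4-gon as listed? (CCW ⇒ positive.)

36

Apply Gauss's area formula: 2A = Σ (x_i·y_{i+1} − x_{i+1}·y_i), indices taken mod 4.
Σ = (16) + (2) + (24) + (30) = 72
Signed area = Σ/2 = 36 (positive ⇒ counter-clockwise traversal).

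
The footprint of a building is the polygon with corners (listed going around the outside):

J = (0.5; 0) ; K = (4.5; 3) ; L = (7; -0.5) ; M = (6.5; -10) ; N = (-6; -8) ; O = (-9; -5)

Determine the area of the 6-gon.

120

Cross-terms: 1.5, -23.25, -66.75, -112, -42, 2.5  ⇒  Σ = -240
Area = |Σ|/2 = 120.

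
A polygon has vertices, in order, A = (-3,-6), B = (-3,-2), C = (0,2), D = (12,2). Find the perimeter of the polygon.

|AB| = √((0)² + (4)²) = √16 = 4
|BC| = √((3)² + (4)²) = √25 = 5
|CD| = √((12)² + (0)²) = √144 = 12
|DA| = √((-15)² + (-8)²) = √289 = 17
Perimeter = 4 + 5 + 12 + 17 = 38.

38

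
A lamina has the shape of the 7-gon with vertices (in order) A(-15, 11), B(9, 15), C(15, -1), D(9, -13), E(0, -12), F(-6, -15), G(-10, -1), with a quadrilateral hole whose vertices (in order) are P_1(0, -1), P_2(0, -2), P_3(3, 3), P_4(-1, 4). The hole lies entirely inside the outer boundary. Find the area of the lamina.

Outer boundary:
Apply the surveyor's formula: 2A = Σ (x_i·y_{i+1} − x_{i+1}·y_i), indices taken mod 7.
A→B: (-15)(15) − (9)(11) = -324
B→C: (9)(-1) − (15)(15) = -234
C→D: (15)(-13) − (9)(-1) = -186
D→E: (9)(-12) − (0)(-13) = -108
E→F: (0)(-15) − (-6)(-12) = -72
F→G: (-6)(-1) − (-10)(-15) = -144
G→A: (-10)(11) − (-15)(-1) = -125
Σ = -1193
Area = |Σ|/2 = 596.5.
Hole:
Apply the shoelace (surveyor's) formula: 2A = Σ (x_i·y_{i+1} − x_{i+1}·y_i), indices taken mod 4.
Cross-terms: 0, 6, 15, 1  ⇒  Σ = 22
Area = |Σ|/2 = 11.
Net area = 596.5 − 11 = 585.5.

585.5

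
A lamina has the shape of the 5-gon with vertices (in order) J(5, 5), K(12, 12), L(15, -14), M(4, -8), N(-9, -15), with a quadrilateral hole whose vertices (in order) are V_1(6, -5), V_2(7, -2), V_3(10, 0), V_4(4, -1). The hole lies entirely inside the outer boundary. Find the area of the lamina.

Outer boundary:
Σ = (0) + (-348) + (-64) + (-132) + (30) = -514
Area = |Σ|/2 = 257.
Hole:
Apply the surveyor's formula: 2A = Σ (x_i·y_{i+1} − x_{i+1}·y_i), indices taken mod 4.
Σ = (23) + (20) + (-10) + (-14) = 19
Area = |Σ|/2 = 9.5.
Net area = 257 − 9.5 = 247.5.

247.5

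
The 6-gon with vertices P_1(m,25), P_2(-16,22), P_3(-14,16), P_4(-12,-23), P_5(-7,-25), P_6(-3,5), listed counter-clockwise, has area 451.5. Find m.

The doubled signed area Σ (x_i y_{i+1} − x_{i+1} y_i) is linear in m.
With m=0 it equals 920; the coefficient of m is 17 (from the two edges through P_1).
So 17·m + 920 = 2·451.5 = 903 ⇒ m = -1.

-1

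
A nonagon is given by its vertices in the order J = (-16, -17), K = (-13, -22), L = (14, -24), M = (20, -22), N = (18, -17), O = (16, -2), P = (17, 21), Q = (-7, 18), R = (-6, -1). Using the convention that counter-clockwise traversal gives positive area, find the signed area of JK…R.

1119.5

Apply Gauss's area formula: 2A = Σ (x_i·y_{i+1} − x_{i+1}·y_i), indices taken mod 9.
Σ = (131) + (620) + (172) + (56) + (236) + (370) + (453) + (115) + (86) = 2239
Signed area = Σ/2 = 1119.5 (positive ⇒ counter-clockwise traversal).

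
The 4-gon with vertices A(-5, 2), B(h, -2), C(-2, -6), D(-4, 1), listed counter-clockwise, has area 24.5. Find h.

-9

Write out the shoelace sum; only the two edges meeting at B involve h:
2·Area = [((-5)·(-2) − h·2) + (h·(-6) − (-2)·(-2))] + -29
       = -8·h + -23 = 49
⇒ h = -9.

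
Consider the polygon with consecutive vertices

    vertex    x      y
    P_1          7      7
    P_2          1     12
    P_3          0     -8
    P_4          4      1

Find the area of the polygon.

Σ = (77) + (-8) + (32) + (21) = 122
Area = |Σ|/2 = 61.

61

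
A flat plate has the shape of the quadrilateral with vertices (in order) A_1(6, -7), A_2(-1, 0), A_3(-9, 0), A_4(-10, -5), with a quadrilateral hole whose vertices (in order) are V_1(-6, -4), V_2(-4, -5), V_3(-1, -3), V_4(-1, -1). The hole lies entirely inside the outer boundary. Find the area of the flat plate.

60.5

Outer boundary:
Apply the shoelace formula: 2A = Σ (x_i·y_{i+1} − x_{i+1}·y_i), indices taken mod 4.
Cross-terms: -7, 0, 45, 100  ⇒  Σ = 138
Area = |Σ|/2 = 69.
Hole:
Apply Gauss's area formula: 2A = Σ (x_i·y_{i+1} − x_{i+1}·y_i), indices taken mod 4.
Σ = (14) + (7) + (-2) + (-2) = 17
Area = |Σ|/2 = 8.5.
Net area = 69 − 8.5 = 60.5.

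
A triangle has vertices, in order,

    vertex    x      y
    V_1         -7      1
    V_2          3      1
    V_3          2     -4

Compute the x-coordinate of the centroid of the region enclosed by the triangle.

Apply the shoelace (surveyor's) formula. First the cross-terms c_i = x_i·y_{i+1} − x_{i+1}·y_i:
  -10, -14, -26  ⇒  2A = -50, A = -25.
Then Σ (x_i + x_{i+1})·c_i = 100, so x̄ = 100 / (6·(-25)) = -2/3.

-2/3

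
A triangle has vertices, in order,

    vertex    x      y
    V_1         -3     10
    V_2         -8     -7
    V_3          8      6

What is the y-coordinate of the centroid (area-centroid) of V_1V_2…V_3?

3

Apply the shoelace (surveyor's) formula. First the cross-terms c_i = x_i·y_{i+1} − x_{i+1}·y_i:
  101, 8, 98  ⇒  2A = 207, A = 103.5.
Then Σ (y_i + y_{i+1})·c_i = 1863, so ȳ = 1863 / (6·103.5) = 3.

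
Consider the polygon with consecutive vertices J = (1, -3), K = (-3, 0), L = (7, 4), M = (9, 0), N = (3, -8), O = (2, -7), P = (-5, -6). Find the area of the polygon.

Apply the shoelace formula: 2A = Σ (x_i·y_{i+1} − x_{i+1}·y_i), indices taken mod 7.
Cross-terms: -9, -12, -36, -72, -5, -47, 21  ⇒  Σ = -160
Area = |Σ|/2 = 80.

80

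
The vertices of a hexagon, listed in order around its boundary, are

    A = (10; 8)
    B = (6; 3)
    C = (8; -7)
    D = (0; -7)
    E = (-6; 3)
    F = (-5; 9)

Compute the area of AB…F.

Σ = (-18) + (-66) + (-56) + (-42) + (-39) + (-130) = -351
Area = |Σ|/2 = 175.5.

175.5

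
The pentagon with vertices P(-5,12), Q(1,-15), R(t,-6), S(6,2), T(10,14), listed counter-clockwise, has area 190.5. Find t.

2

Write out the shoelace sum; only the two edges meeting at R involve t:
2·Area = [(1·(-6) − t·(-15)) + (t·2 − 6·(-6))] + 317
       = 17·t + 347 = 381
⇒ t = 2.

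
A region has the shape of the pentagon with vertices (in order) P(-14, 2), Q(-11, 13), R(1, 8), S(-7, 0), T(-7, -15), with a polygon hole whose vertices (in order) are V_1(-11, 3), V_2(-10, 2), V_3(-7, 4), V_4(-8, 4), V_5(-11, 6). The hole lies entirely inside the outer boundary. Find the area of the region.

154.5

Outer boundary:
Σ = (-160) + (-101) + (56) + (105) + (-224) = -324
Area = |Σ|/2 = 162.
Hole:
Apply the shoelace (surveyor's) formula: 2A = Σ (x_i·y_{i+1} − x_{i+1}·y_i), indices taken mod 5.
V_1→V_2: (-11)(2) − (-10)(3) = 8
V_2→V_3: (-10)(4) − (-7)(2) = -26
V_3→V_4: (-7)(4) − (-8)(4) = 4
V_4→V_5: (-8)(6) − (-11)(4) = -4
V_5→V_1: (-11)(3) − (-11)(6) = 33
Σ = 15
Area = |Σ|/2 = 7.5.
Net area = 162 − 7.5 = 154.5.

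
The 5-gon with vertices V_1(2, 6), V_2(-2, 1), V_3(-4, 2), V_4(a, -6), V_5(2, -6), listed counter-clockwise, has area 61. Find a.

Write out the shoelace sum; only the two edges meeting at V_4 involve a:
2·Area = [((-4)·(-6) − a·2) + (a·(-6) − 2·(-6))] + 38
       = -8·a + 74 = 122
⇒ a = -6.

-6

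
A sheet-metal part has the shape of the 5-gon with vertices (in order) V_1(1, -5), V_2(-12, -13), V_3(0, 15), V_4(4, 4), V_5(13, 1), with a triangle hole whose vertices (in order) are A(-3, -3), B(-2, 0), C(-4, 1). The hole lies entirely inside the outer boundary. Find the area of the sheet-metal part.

210

Outer boundary:
Σ = (-73) + (-180) + (-60) + (-48) + (-66) = -427
Area = |Σ|/2 = 213.5.
Hole:
Cross-terms: -6, -2, 15  ⇒  Σ = 7
Area = |Σ|/2 = 3.5.
Net area = 213.5 − 3.5 = 210.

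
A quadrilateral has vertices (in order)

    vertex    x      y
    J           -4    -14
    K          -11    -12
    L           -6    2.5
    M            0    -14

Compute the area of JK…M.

88.75

Cross-terms: -106, -99.5, 84, -56  ⇒  Σ = -177.5
Area = |Σ|/2 = 88.75.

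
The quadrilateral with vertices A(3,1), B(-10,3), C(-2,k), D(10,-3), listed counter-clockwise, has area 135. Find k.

The doubled signed area Σ (x_i y_{i+1} − x_{i+1} y_i) is linear in k.
With k=0 it equals 50; the coefficient of k is -20 (from the two edges through C).
So -20·k + 50 = 2·135 = 270 ⇒ k = -11.

-11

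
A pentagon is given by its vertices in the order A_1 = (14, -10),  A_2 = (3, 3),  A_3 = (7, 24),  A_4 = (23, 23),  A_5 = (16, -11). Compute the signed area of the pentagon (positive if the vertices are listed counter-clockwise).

-447.5

Apply the surveyor's formula: 2A = Σ (x_i·y_{i+1} − x_{i+1}·y_i), indices taken mod 5.
A_1→A_2: (14)(3) − (3)(-10) = 72
A_2→A_3: (3)(24) − (7)(3) = 51
A_3→A_4: (7)(23) − (23)(24) = -391
A_4→A_5: (23)(-11) − (16)(23) = -621
A_5→A_1: (16)(-10) − (14)(-11) = -6
Σ = -895
Signed area = Σ/2 = -447.5 (negative ⇒ clockwise traversal).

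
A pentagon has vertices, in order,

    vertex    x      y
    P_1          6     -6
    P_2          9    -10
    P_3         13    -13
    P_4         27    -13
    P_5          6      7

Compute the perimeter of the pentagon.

|P_1P_2| = √((3)² + (-4)²) = √25 = 5
|P_2P_3| = √((4)² + (-3)²) = √25 = 5
|P_3P_4| = √((14)² + (0)²) = √196 = 14
|P_4P_5| = √((-21)² + (20)²) = √841 = 29
|P_5P_1| = √((0)² + (-13)²) = √169 = 13
Perimeter = 5 + 5 + 14 + 29 + 13 = 66.

66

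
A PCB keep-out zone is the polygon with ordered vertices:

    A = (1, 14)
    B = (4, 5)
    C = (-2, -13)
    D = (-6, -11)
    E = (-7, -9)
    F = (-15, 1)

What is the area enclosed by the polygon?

262.5

Σ = (-51) + (-42) + (-56) + (-23) + (-142) + (-211) = -525
Area = |Σ|/2 = 262.5.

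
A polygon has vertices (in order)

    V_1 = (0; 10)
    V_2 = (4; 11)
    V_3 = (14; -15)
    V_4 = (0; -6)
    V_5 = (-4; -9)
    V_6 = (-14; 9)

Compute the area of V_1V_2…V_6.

Apply the surveyor's formula: 2A = Σ (x_i·y_{i+1} − x_{i+1}·y_i), indices taken mod 6.
V_1→V_2: (0)(11) − (4)(10) = -40
V_2→V_3: (4)(-15) − (14)(11) = -214
V_3→V_4: (14)(-6) − (0)(-15) = -84
V_4→V_5: (0)(-9) − (-4)(-6) = -24
V_5→V_6: (-4)(9) − (-14)(-9) = -162
V_6→V_1: (-14)(10) − (0)(9) = -140
Σ = -664
Area = |Σ|/2 = 332.

332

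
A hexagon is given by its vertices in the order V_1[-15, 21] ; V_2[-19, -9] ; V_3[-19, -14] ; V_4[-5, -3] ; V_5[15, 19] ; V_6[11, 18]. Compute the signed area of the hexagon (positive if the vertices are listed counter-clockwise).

564

V_1→V_2: (-15)(-9) − (-19)(21) = 534
V_2→V_3: (-19)(-14) − (-19)(-9) = 95
V_3→V_4: (-19)(-3) − (-5)(-14) = -13
V_4→V_5: (-5)(19) − (15)(-3) = -50
V_5→V_6: (15)(18) − (11)(19) = 61
V_6→V_1: (11)(21) − (-15)(18) = 501
Σ = 1128
Signed area = Σ/2 = 564 (positive ⇒ counter-clockwise traversal).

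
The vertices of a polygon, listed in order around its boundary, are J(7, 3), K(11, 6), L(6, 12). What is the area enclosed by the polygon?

Apply the shoelace formula: 2A = Σ (x_i·y_{i+1} − x_{i+1}·y_i), indices taken mod 3.
Σ = (9) + (96) + (-66) = 39
Area = |Σ|/2 = 19.5.

19.5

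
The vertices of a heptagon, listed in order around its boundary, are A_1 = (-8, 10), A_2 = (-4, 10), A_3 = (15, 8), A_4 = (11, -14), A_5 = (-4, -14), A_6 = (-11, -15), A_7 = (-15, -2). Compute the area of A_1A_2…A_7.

596.5

Apply the shoelace (surveyor's) formula: 2A = Σ (x_i·y_{i+1} − x_{i+1}·y_i), indices taken mod 7.
Σ = (-40) + (-182) + (-298) + (-210) + (-94) + (-203) + (-166) = -1193
Area = |Σ|/2 = 596.5.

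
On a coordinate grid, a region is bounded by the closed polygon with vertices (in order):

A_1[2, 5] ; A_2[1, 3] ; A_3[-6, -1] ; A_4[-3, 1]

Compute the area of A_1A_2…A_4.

4

Σ = (1) + (17) + (-9) + (-17) = -8
Area = |Σ|/2 = 4.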